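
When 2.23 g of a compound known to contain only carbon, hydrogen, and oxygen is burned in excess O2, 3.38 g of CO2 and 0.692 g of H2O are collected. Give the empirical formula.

mol C = 3.38 / 44.01 = 0.07680; mass C = 0.07680 × 12.01 = 0.9224 g
mol H = 2 × (0.692 / 18.02) = 0.07680; mass H = 0.07680 × 1.008 = 0.07742 g
mass O = 2.23 − (0.9998) = 1.230 g → mol O = 0.07689
Ratios (÷ 0.0768): C 1.000, H 1.000, O 1.001
→ CHO

CHO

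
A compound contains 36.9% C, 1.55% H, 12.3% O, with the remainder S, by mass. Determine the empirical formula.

Assume 100 g: 36.9 g C, 1.55 g H, 12.3 g O, 49.25 g S.
n(C) = 36.9/12.01 = 3.072, n(H) = 1.55/1.008 = 1.538, n(O) = 12.3/16.00 = 0.7688, n(S) = 49.25/32.07 = 1.536
Ratios (÷ 0.7688): C 3.997, H 2.000, O 1.000, S 1.998
≈ 4:2:1:2 → C4H2OS2

C4H2OS2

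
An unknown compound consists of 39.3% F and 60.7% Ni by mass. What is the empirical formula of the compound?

F2Ni

Assume 100 g: 39.3 g F, 60.7 g Ni.
Moles — F: 39.3 / 19.00 = 2.068 mol; Ni: 60.7 / 58.69 = 1.034 mol
Ratios (÷ 1.034): F 2.000, Ni 1.000
→ F2Ni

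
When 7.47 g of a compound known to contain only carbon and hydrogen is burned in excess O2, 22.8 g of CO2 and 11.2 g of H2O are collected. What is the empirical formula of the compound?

mol C = 22.8 / 44.01 = 0.5181; mass C = 0.5181 × 12.01 = 6.222 g
mol H = 2 × (11.2 / 18.02) = 1.243; mass H = 1.243 × 1.008 = 1.253 g
Ratios (÷ 0.5181): C 1.000, H 2.399
×5: C 5.00, H 12.00 → C5H12

C5H12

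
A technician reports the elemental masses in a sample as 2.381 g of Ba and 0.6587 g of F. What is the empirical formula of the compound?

Ba: 2.381 g ÷ 137.33 g/mol = 0.01734 mol
F: 0.6587 g ÷ 19.00 g/mol = 0.03467 mol
Ratios (÷ 0.01734): Ba 1.000, F 2.000
→ BaF2

BaF2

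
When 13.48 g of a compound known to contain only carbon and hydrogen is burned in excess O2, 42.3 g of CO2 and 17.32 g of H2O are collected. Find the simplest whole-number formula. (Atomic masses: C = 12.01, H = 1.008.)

mol C = 42.3 / 44.01 = 0.9611; mass C = 0.9611 × 12.01 = 11.54 g
mol H = 2 × (17.32 / 18.02) = 1.922; mass H = 1.922 × 1.008 = 1.938 g
Smallest is C at 0.9611 mol; normalising gives C 1.000, H 2.000
≈ 1:2 → CH2

CH2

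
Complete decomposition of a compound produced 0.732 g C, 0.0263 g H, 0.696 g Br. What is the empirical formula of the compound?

C: 0.732 g ÷ 12.01 g/mol = 0.06095 mol
H: 0.0263 g ÷ 1.008 g/mol = 0.02609 mol
Br: 0.696 g ÷ 79.90 g/mol = 0.008711 mol
Smallest is Br at 0.008711 mol; normalising gives C 6.997, H 2.995, Br 1.000
→ C7H3Br

C7H3Br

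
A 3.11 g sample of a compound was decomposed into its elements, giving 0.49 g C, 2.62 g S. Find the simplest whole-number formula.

Moles — C: 0.49 / 12.01 = 0.0408 mol; S: 2.62 / 32.07 = 0.0817 mol
Ratios (÷ 0.0408): C 1.000, S 2.002
→ CS2

CS2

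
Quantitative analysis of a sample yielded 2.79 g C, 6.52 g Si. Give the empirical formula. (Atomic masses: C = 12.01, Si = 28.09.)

CSi

n(C) = 2.79/12.01 = 0.2323, n(Si) = 6.52/28.09 = 0.2321
Divide by the smallest (0.2321 mol Si): C 1.001, Si 1.000
Ratio ≈ 1:1, so the empirical formula is CSi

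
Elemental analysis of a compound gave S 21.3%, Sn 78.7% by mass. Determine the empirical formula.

Assume 100 g: 21.3 g S, 78.7 g Sn.
S: 21.3 g ÷ 32.07 g/mol = 0.6642 mol
Sn: 78.7 g ÷ 118.71 g/mol = 0.663 mol
Divide by the smallest (0.663 mol Sn): S 1.002, Sn 1.000
Ratio ≈ 1:1, so the empirical formula is SSn

SSn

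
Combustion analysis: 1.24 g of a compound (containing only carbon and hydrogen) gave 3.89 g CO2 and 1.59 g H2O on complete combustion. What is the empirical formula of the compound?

mol C = 3.89 / 44.01 = 0.08839; mass C = 0.08839 × 12.01 = 1.062 g
mol H = 2 × (1.59 / 18.02) = 0.1765; mass H = 0.1765 × 1.008 = 0.1779 g
Smallest is C at 0.08839 mol; normalising gives C 1.000, H 1.997
→ CH2

CH2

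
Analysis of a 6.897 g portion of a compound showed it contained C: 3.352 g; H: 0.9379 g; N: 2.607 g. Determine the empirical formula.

C3H10N2

C: 3.352 g ÷ 12.01 g/mol = 0.2791 mol
H: 0.9379 g ÷ 1.008 g/mol = 0.9305 mol
N: 2.607 g ÷ 14.01 g/mol = 0.1861 mol
Smallest is N at 0.1861 mol; normalising gives C 1.500, H 5.000, N 1.000
Scaling by 2: C 3.00, H 10.00, N 2.00 → C3H10N2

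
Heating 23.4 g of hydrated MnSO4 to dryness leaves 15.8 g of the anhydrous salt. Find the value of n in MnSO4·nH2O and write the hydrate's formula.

MnSO4·4H2O

Mass of water lost = 23.4 − 15.8 = 7.6 g → 7.6 / 18.02 = 0.4218 mol H2O
Molar mass of MnSO4 = 151.01 g/mol → mol MnSO4 = 15.8 / 151.01 = 0.1046
n = 0.4218 / 0.1046 = 4.03 ≈ 4 → MnSO4·4H2O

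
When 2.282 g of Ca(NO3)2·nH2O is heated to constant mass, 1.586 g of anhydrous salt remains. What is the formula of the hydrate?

Ca(NO3)2·4H2O

Mass of water lost = 2.282 − 1.586 = 0.696 g → 0.696 / 18.02 = 0.03862 mol H2O
Molar mass of Ca(NO3)2 = 164.10 g/mol → mol Ca(NO3)2 = 1.586 / 164.10 = 0.009665
n = 0.03862 / 0.009665 = 4.00 ≈ 4 → Ca(NO3)2·4H2O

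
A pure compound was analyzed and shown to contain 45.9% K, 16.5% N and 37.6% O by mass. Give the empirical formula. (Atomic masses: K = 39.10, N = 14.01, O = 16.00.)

KNO2

Assume 100 g: 45.9 g K, 16.5 g N, 37.6 g O.
n(K) = 45.9/39.10 = 1.174, n(N) = 16.5/14.01 = 1.178, n(O) = 37.6/16.00 = 2.35
Divide by the smallest (1.174 mol K): K 1.000, N 1.003, O 2.002
→ KNO2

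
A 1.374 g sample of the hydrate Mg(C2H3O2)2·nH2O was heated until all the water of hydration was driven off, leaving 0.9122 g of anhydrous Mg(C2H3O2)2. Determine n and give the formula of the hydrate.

Mass of water lost = 1.374 − 0.9122 = 0.4618 g → 0.4618 / 18.02 = 0.02563 mol H2O
Molar mass of Mg(C2H3O2)2 = 142.40 g/mol → mol Mg(C2H3O2)2 = 0.9122 / 142.40 = 0.006406
n = 0.02563 / 0.006406 = 4.00 ≈ 4 → Mg(C2H3O2)2·4H2O

Mg(C2H3O2)2·4H2O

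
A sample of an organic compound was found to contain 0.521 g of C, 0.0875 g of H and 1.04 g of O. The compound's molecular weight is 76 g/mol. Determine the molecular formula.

n(C) = 0.521/12.01 = 0.04338, n(H) = 0.0875/1.008 = 0.08681, n(O) = 1.04/16.00 = 0.065
Ratios (÷ 0.04338): C 1.000, H 2.001, O 1.498
Scaling by 2: C 2.00, H 4.00, O 3.00 → C2H4O3
Empirical-formula mass = 76.05 g/mol
n = 76 / 76.05 = 1.00 ≈ 1
Molecular formula = empirical formula = C2H4O3

C2H4O3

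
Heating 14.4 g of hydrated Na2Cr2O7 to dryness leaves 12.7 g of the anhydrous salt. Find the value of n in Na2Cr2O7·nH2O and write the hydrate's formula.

Mass of water lost = 14.4 − 12.7 = 1.7 g → 1.7 / 18.02 = 0.09434 mol H2O
Molar mass of Na2Cr2O7 = 261.98 g/mol → mol Na2Cr2O7 = 12.7 / 261.98 = 0.04848
n = 0.09434 / 0.04848 = 1.95 ≈ 2 → Na2Cr2O7·2H2O

Na2Cr2O7·2H2O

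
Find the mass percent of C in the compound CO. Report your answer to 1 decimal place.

42.9%

Molar mass = 1(12.01) + 1(16.00) = 28.010 g/mol
Mass of C per mole = 1 × 12.01 = 12.010 g
% C = 12.010 / 28.010 × 100 = 42.9%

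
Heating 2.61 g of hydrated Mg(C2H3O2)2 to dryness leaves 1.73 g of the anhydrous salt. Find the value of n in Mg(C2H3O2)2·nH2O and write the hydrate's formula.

Mass of water lost = 2.61 − 1.73 = 0.88 g → 0.88 / 18.02 = 0.04883 mol H2O
Molar mass of Mg(C2H3O2)2 = 142.40 g/mol → mol Mg(C2H3O2)2 = 1.73 / 142.40 = 0.01215
n = 0.04883 / 0.01215 = 4.02 ≈ 4 → Mg(C2H3O2)2·4H2O

Mg(C2H3O2)2·4H2O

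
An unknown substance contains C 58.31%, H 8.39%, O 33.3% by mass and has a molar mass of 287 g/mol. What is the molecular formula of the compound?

C14H24O6

Assume 100 g: 58.31 g C, 8.39 g H, 33.3 g O.
n(C) = 58.31/12.01 = 4.855, n(H) = 8.39/1.008 = 8.323, n(O) = 33.3/16.00 = 2.081
Smallest is O at 2.081 mol; normalising gives C 2.333, H 3.999, O 1.000
×3: C 7.00, H 12.00, O 3.00 → C7H12O3
Empirical-formula mass = 144.17 g/mol
n = 287 / 144.17 = 1.99 ≈ 2
Molecular formula = (C7H12O3)×2 = C14H24O6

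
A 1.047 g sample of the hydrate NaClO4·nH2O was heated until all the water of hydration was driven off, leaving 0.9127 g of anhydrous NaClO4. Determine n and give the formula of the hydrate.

NaClO4·H2O

Mass of water lost = 1.047 − 0.9127 = 0.1343 g → 0.1343 / 18.02 = 0.007453 mol H2O
Molar mass of NaClO4 = 122.44 g/mol → mol NaClO4 = 0.9127 / 122.44 = 0.007454
n = 0.007453 / 0.007454 = 1.00 ≈ 1 → NaClO4·H2O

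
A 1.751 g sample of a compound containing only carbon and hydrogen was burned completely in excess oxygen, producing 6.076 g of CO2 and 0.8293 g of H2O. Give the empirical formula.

C3H2

mol C = 6.076 / 44.01 = 0.1381; mass C = 0.1381 × 12.01 = 1.658 g
mol H = 2 × (0.8293 / 18.02) = 0.09204; mass H = 0.09204 × 1.008 = 0.09278 g
Divide by the smallest (0.09204 mol H): C 1.500, H 1.000
×2: C 3.00, H 2.00 → C3H2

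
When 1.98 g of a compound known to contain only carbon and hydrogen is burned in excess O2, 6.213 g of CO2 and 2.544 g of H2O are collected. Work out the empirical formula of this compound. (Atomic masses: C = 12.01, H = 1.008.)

mol C = 6.213 / 44.01 = 0.1412; mass C = 0.1412 × 12.01 = 1.695 g
mol H = 2 × (2.544 / 18.02) = 0.2824; mass H = 0.2824 × 1.008 = 0.2846 g
Divide by the smallest (0.1412 mol C): C 1.000, H 2.000
→ CH2

CH2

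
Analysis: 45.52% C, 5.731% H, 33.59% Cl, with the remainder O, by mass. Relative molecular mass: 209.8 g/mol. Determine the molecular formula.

Assume 100 g: 45.52 g C, 5.731 g H, 33.59 g Cl, 15.159 g O.
n(C) = 45.52/12.01 = 3.79, n(H) = 5.731/1.008 = 5.686, n(Cl) = 33.59/35.45 = 0.9475, n(O) = 15.159/16.00 = 0.9474
Smallest is O at 0.9474 mol; normalising gives C 4.000, H 6.001, Cl 1.000, O 1.000
≈ 4:6:1:1 → C4H6ClO
Empirical-formula mass = 105.54 g/mol
n = 209.8 / 105.54 = 1.99 ≈ 2
Molecular formula = (C4H6ClO)×2 = C8H12Cl2O2

C8H12Cl2O2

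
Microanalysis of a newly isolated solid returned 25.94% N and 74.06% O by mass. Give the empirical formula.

N2O5

Assume 100 g: 25.94 g N, 74.06 g O.
n(N) = 25.94/14.01 = 1.852, n(O) = 74.06/16.00 = 4.629
Smallest is N at 1.852 mol; normalising gives N 1.000, O 2.500
Multiply by 2: N 2.00, O 5.00 → N2O5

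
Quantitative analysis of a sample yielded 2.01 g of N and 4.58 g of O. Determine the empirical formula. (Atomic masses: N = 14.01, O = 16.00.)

n(N) = 2.01/14.01 = 0.1435, n(O) = 4.58/16.00 = 0.2863
Ratios (÷ 0.1435): N 1.000, O 1.995
Ratio ≈ 1:2, so the empirical formula is NO2

NO2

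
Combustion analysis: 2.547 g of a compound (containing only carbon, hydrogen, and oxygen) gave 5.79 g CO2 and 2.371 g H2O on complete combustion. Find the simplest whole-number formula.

mol C = 5.79 / 44.01 = 0.1316; mass C = 0.1316 × 12.01 = 1.580 g
mol H = 2 × (2.371 / 18.02) = 0.2632; mass H = 0.2632 × 1.008 = 0.2653 g
mass O = 2.547 − (1.845) = 0.7017 g → mol O = 0.04386
Divide by the smallest (0.04386 mol O): C 3.000, H 6.000, O 1.000
→ C3H6O

C3H6O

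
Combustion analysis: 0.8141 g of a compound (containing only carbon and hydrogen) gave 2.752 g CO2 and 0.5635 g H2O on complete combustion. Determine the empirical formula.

CH

mol C = 2.752 / 44.01 = 0.06253; mass C = 0.06253 × 12.01 = 0.7510 g
mol H = 2 × (0.5635 / 18.02) = 0.06254; mass H = 0.06254 × 1.008 = 0.06304 g
Divide by the smallest (0.06253 mol C): C 1.000, H 1.000
→ CH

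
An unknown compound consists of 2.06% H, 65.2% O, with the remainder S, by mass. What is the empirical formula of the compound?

Assume 100 g: 2.06 g H, 65.2 g O, 32.74 g S.
Moles — H: 2.06 / 1.008 = 2.044 mol; O: 65.2 / 16.00 = 4.075 mol; S: 32.74 / 32.07 = 1.021 mol
Ratios (÷ 1.021): H 2.002, O 3.992, S 1.000
→ H2O4S

H2O4S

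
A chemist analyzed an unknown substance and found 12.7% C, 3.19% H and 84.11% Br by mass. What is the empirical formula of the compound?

CH3Br

Assume 100 g: 12.7 g C, 3.19 g H, 84.11 g Br.
n(C) = 12.7/12.01 = 1.057, n(H) = 3.19/1.008 = 3.165, n(Br) = 84.11/79.90 = 1.053
Divide by the smallest (1.053 mol Br): C 1.005, H 3.006, Br 1.000
Ratio ≈ 1:3:1, so the empirical formula is CH3Br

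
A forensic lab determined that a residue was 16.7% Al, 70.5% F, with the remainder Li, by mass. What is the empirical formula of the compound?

AlF6Li3

Assume 100 g: 16.7 g Al, 70.5 g F, 12.8 g Li.
Moles — Al: 16.7 / 26.98 = 0.619 mol; F: 70.5 / 19.00 = 3.711 mol; Li: 12.8 / 6.94 = 1.844 mol
Smallest is Al at 0.619 mol; normalising gives Al 1.000, F 5.995, Li 2.980
≈ 1:6:3 → AlF6Li3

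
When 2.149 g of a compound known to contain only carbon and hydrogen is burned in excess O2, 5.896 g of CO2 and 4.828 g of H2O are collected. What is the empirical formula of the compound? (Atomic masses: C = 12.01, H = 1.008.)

CH4

mol C = 5.896 / 44.01 = 0.1340; mass C = 0.1340 × 12.01 = 1.609 g
mol H = 2 × (4.828 / 18.02) = 0.5358; mass H = 0.5358 × 1.008 = 0.5401 g
Divide by the smallest (0.134 mol C): C 1.000, H 4.000
≈ 1:4 → CH4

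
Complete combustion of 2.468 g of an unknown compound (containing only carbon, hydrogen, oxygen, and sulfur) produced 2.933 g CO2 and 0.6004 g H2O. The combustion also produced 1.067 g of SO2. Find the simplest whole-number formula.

mol C = 2.933 / 44.01 = 0.06664; mass C = 0.06664 × 12.01 = 0.8004 g
mol H = 2 × (0.6004 / 18.02) = 0.06664; mass H = 0.06664 × 1.008 = 0.06717 g
mol S = 1.067 / 64.07 = 0.01665; mass S = 0.5341 g
mass O = 2.468 − (1.402) = 1.066 g → mol O = 0.06665
Divide by the smallest (0.01665 mol S): C 4.002, H 4.001, O 4.002, S 1.000
≈ 4:4:4:1 → C4H4O4S

C4H4O4S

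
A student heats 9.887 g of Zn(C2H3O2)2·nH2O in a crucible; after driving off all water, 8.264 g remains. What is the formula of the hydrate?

Mass of water lost = 9.887 − 8.264 = 1.623 g → 1.623 / 18.02 = 0.09007 mol H2O
Molar mass of Zn(C2H3O2)2 = 183.47 g/mol → mol Zn(C2H3O2)2 = 8.264 / 183.47 = 0.04504
n = 0.09007 / 0.04504 = 2.00 ≈ 2 → Zn(C2H3O2)2·2H2O

Zn(C2H3O2)2·2H2O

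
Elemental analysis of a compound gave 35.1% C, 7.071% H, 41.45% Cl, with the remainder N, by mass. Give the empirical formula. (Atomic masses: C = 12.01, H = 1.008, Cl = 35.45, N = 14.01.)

C5H12Cl2N2

Assume 100 g: 35.1 g C, 7.071 g H, 41.45 g Cl, 16.379 g N.
Moles — C: 35.1 / 12.01 = 2.923 mol; H: 7.071 / 1.008 = 7.015 mol; Cl: 41.45 / 35.45 = 1.169 mol; N: 16.379 / 14.01 = 1.169 mol
Ratios (÷ 1.169): C 2.500, H 6.000, Cl 1.000, N 1.000
Multiply by 2: C 5.00, H 12.00, Cl 2.00, N 2.00 → C5H12Cl2N2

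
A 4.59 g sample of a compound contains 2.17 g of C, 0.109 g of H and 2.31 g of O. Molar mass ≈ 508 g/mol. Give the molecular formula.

C: 2.17 g ÷ 12.01 g/mol = 0.1807 mol
H: 0.109 g ÷ 1.008 g/mol = 0.1081 mol
O: 2.31 g ÷ 16.00 g/mol = 0.1444 mol
Divide by the smallest (0.1081 mol H): C 1.671, H 1.000, O 1.335
×3: C 5.01, H 3.00, O 4.01 → C5H3O4
Empirical-formula mass = 127.07 g/mol
n = 508 / 127.07 = 4.00 ≈ 4
Molecular formula = (C5H3O4)×4 = C20H12O16

C20H12O16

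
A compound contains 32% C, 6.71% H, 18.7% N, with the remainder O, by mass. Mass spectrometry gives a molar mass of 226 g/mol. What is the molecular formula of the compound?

C6H15N3O6

Assume 100 g: 32 g C, 6.71 g H, 18.7 g N, 42.59 g O.
C: 32 g ÷ 12.01 g/mol = 2.664 mol
H: 6.71 g ÷ 1.008 g/mol = 6.657 mol
N: 18.7 g ÷ 14.01 g/mol = 1.335 mol
O: 42.59 g ÷ 16.00 g/mol = 2.662 mol
Ratios (÷ 1.335): C 1.996, H 4.987, N 1.000, O 1.994
→ C2H5NO2
Empirical-formula mass = 75.07 g/mol
n = 226 / 75.07 = 3.01 ≈ 3
Molecular formula = (C2H5NO2)×3 = C6H15N3O6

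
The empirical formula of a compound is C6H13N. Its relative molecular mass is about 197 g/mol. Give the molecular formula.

C12H26N2

Empirical-formula mass = 99.17 g/mol
n = 197 / 99.17 = 1.99 ≈ 2
Molecular formula = (C6H13N)2 = C12H26N2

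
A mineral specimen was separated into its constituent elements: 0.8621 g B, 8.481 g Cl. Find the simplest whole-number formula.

n(B) = 0.8621/10.81 = 0.07975, n(Cl) = 8.481/35.45 = 0.2392
Divide by the smallest (0.07975 mol B): B 1.000, Cl 3.000
Ratio ≈ 1:3, so the empirical formula is BCl3

BCl3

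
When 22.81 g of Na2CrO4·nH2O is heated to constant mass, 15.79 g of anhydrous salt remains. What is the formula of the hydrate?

Mass of water lost = 22.81 − 15.79 = 7.02 g → 7.02 / 18.02 = 0.3896 mol H2O
Molar mass of Na2CrO4 = 161.98 g/mol → mol Na2CrO4 = 15.79 / 161.98 = 0.09748
n = 0.3896 / 0.09748 = 4.00 ≈ 4 → Na2CrO4·4H2O

Na2CrO4·4H2O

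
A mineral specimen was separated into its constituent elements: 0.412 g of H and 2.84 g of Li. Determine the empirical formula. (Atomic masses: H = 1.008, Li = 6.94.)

HLi

n(H) = 0.412/1.008 = 0.4087, n(Li) = 2.84/6.94 = 0.4092
Smallest is H at 0.4087 mol; normalising gives H 1.000, Li 1.001
→ HLi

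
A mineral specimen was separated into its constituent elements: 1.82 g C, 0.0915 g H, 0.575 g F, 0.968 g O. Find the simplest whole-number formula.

C5H3FO2

n(C) = 1.82/12.01 = 0.1515, n(H) = 0.0915/1.008 = 0.09077, n(F) = 0.575/19.00 = 0.03026, n(O) = 0.968/16.00 = 0.0605
Smallest is F at 0.03026 mol; normalising gives C 5.007, H 2.999, F 1.000, O 1.999
≈ 5:3:1:2 → C5H3FO2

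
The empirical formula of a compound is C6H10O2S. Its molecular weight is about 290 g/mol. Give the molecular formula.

Empirical-formula mass = 146.21 g/mol
n = 290 / 146.21 = 1.98 ≈ 2
Molecular formula = (C6H10O2S)2 = C12H20O4S2

C12H20O4S2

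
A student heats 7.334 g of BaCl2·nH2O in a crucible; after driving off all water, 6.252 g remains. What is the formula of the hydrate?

BaCl2·2H2O

Mass of water lost = 7.334 − 6.252 = 1.082 g → 1.082 / 18.02 = 0.06004 mol H2O
Molar mass of BaCl2 = 208.23 g/mol → mol BaCl2 = 6.252 / 208.23 = 0.03002
n = 0.06004 / 0.03002 = 2.00 ≈ 2 → BaCl2·2H2O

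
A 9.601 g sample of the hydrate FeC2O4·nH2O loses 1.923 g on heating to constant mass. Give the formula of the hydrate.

FeC2O4·2H2O

Mass of anhydrous FeC2O4 = 9.601 − 1.923 = 7.678 g
mol H2O = 1.923 / 18.02 = 0.1067
Molar mass of FeC2O4 = 143.87 g/mol → mol FeC2O4 = 7.678 / 143.87 = 0.05337
n = 0.1067 / 0.05337 = 2.00 ≈ 2 → FeC2O4·2H2O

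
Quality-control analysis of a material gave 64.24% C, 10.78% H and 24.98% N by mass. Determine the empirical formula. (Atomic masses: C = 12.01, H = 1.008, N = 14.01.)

Assume 100 g: 64.24 g C, 10.78 g H, 24.98 g N.
Moles — C: 64.24 / 12.01 = 5.349 mol; H: 10.78 / 1.008 = 10.69 mol; N: 24.98 / 14.01 = 1.783 mol
Ratios (÷ 1.783): C 3.000, H 5.998, N 1.000
≈ 3:6:1 → C3H6N

C3H6N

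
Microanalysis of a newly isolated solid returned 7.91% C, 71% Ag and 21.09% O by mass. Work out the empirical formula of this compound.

Assume 100 g: 7.91 g C, 71 g Ag, 21.09 g O.
C: 7.91 g ÷ 12.01 g/mol = 0.6586 mol
Ag: 71 g ÷ 107.87 g/mol = 0.6582 mol
O: 21.09 g ÷ 16.00 g/mol = 1.318 mol
Ratios (÷ 0.6582): C 1.001, Ag 1.000, O 2.003
→ CAgO2

CAgO2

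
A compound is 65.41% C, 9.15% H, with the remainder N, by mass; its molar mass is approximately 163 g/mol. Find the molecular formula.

Assume 100 g: 65.41 g C, 9.15 g H, 25.44 g N.
Moles — C: 65.41 / 12.01 = 5.446 mol; H: 9.15 / 1.008 = 9.077 mol; N: 25.44 / 14.01 = 1.816 mol
Ratios (÷ 1.816): C 2.999, H 4.999, N 1.000
Ratio ≈ 3:5:1, so the empirical formula is C3H5N
Empirical-formula mass = 55.08 g/mol
n = 163 / 55.08 = 2.96 ≈ 3
Molecular formula = (C3H5N)×3 = C9H15N3

C9H15N3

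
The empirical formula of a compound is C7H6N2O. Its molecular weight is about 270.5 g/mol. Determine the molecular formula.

Empirical-formula mass = 134.14 g/mol
n = 270.5 / 134.14 = 2.02 ≈ 2
Molecular formula = (C7H6N2O)2 = C14H12N4O2

C14H12N4O2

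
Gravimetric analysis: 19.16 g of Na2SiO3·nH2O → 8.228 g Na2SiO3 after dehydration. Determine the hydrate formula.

Na2SiO3·9H2O

Mass of water lost = 19.16 − 8.228 = 10.93 g → 10.93 / 18.02 = 0.6067 mol H2O
Molar mass of Na2SiO3 = 122.07 g/mol → mol Na2SiO3 = 8.228 / 122.07 = 0.0674
n = 0.6067 / 0.0674 = 9.00 ≈ 9 → Na2SiO3·9H2O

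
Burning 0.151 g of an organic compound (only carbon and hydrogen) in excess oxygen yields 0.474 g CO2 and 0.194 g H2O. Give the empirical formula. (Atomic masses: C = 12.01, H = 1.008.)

CH2

mol C = 0.474 / 44.01 = 0.01077; mass C = 0.01077 × 12.01 = 0.1294 g
mol H = 2 × (0.194 / 18.02) = 0.02153; mass H = 0.02153 × 1.008 = 0.02170 g
Divide by the smallest (0.01077 mol C): C 1.000, H 1.999
Ratio ≈ 1:2, so the empirical formula is CH2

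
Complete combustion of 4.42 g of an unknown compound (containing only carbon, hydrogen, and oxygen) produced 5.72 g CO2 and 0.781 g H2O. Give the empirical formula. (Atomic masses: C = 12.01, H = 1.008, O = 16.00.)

mol C = 5.72 / 44.01 = 0.1300; mass C = 0.1300 × 12.01 = 1.561 g
mol H = 2 × (0.781 / 18.02) = 0.08668; mass H = 0.08668 × 1.008 = 0.08737 g
mass O = 4.42 − (1.648) = 2.772 g → mol O = 0.1732
Ratios (÷ 0.08668): C 1.499, H 1.000, O 1.998
Scaling by 2: C 3.00, H 2.00, O 4.00 → C3H2O4

C3H2O4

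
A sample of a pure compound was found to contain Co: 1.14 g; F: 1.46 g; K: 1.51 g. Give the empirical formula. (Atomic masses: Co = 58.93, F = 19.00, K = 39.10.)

CoF4K2

Moles — Co: 1.14 / 58.93 = 0.01934 mol; F: 1.46 / 19.00 = 0.07684 mol; K: 1.51 / 39.10 = 0.03862 mol
Smallest is Co at 0.01934 mol; normalising gives Co 1.000, F 3.972, K 1.996
≈ 1:4:2 → CoF4K2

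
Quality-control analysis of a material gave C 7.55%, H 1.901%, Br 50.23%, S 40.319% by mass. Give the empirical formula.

Assume 100 g: 7.55 g C, 1.901 g H, 50.23 g Br, 40.319 g S.
C: 7.55 g ÷ 12.01 g/mol = 0.6286 mol
H: 1.901 g ÷ 1.008 g/mol = 1.886 mol
Br: 50.23 g ÷ 79.90 g/mol = 0.6287 mol
S: 40.319 g ÷ 32.07 g/mol = 1.257 mol
Ratios (÷ 0.6286): C 1.000, H 3.000, Br 1.000, S 2.000
Ratio ≈ 1:3:1:2, so the empirical formula is CH3BrS2

CH3BrS2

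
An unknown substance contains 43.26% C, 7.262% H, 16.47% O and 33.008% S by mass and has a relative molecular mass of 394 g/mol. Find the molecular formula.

Assume 100 g: 43.26 g C, 7.262 g H, 16.47 g O, 33.008 g S.
Moles — C: 43.26 / 12.01 = 3.602 mol; H: 7.262 / 1.008 = 7.204 mol; O: 16.47 / 16.00 = 1.029 mol; S: 33.008 / 32.07 = 1.029 mol
Divide by the smallest (1.029 mol S): C 3.500, H 7.000, O 1.000, S 1.000
Multiply by 2: C 7.00, H 14.00, O 2.00, S 2.00 → C7H14O2S2
Empirical-formula mass = 194.32 g/mol
n = 394 / 194.32 = 2.03 ≈ 2
Molecular formula = (C7H14O2S2)×2 = C14H28O4S4

C14H28O4S4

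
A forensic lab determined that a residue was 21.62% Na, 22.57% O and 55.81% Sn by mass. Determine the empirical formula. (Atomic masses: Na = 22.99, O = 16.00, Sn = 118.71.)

Na2O3Sn

Assume 100 g: 21.62 g Na, 22.57 g O, 55.81 g Sn.
n(Na) = 21.62/22.99 = 0.9404, n(O) = 22.57/16.00 = 1.411, n(Sn) = 55.81/118.71 = 0.4701
Ratios (÷ 0.4701): Na 2.000, O 3.000, Sn 1.000
→ Na2O3Sn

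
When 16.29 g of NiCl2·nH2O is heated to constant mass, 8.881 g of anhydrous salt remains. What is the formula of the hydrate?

Mass of water lost = 16.29 − 8.881 = 7.409 g → 7.409 / 18.02 = 0.4112 mol H2O
Molar mass of NiCl2 = 129.59 g/mol → mol NiCl2 = 8.881 / 129.59 = 0.06853
n = 0.4112 / 0.06853 = 6.00 ≈ 6 → NiCl2·6H2O

NiCl2·6H2O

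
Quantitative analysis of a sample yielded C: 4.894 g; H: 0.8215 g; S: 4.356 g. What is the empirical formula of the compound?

n(C) = 4.894/12.01 = 0.4075, n(H) = 0.8215/1.008 = 0.815, n(S) = 4.356/32.07 = 0.1358
Smallest is S at 0.1358 mol; normalising gives C 3.000, H 6.000, S 1.000
≈ 3:6:1 → C3H6S

C3H6S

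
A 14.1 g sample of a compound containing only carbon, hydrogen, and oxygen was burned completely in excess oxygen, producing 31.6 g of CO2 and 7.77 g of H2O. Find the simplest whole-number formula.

mol C = 31.6 / 44.01 = 0.7180; mass C = 0.7180 × 12.01 = 8.623 g
mol H = 2 × (7.77 / 18.02) = 0.8624; mass H = 0.8624 × 1.008 = 0.8693 g
mass O = 14.1 − (9.493) = 4.607 g → mol O = 0.2880
Smallest is O at 0.288 mol; normalising gives C 2.493, H 2.995, O 1.000
Scaling by 2: C 4.99, H 5.99, O 2.00 → C5H6O2

C5H6O2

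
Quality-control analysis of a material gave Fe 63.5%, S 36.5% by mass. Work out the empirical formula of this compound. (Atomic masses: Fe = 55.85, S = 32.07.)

Assume 100 g: 63.5 g Fe, 36.5 g S.
Moles — Fe: 63.5 / 55.85 = 1.137 mol; S: 36.5 / 32.07 = 1.138 mol
Ratios (÷ 1.137): Fe 1.000, S 1.001
≈ 1:1 → FeS

FeS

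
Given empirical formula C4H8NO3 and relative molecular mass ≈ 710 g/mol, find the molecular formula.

C24H48N6O18

Empirical-formula mass = 118.11 g/mol
n = 710 / 118.11 = 6.01 ≈ 6
Molecular formula = (C4H8NO3)6 = C24H48N6O18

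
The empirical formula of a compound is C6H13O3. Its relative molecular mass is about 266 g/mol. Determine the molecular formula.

C12H26O6

Empirical-formula mass = 133.16 g/mol
n = 266 / 133.16 = 2.00 ≈ 2
Molecular formula = (C6H13O3)2 = C12H26O6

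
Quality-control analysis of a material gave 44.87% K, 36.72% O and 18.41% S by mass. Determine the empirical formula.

K2O4S

Assume 100 g: 44.87 g K, 36.72 g O, 18.41 g S.
K: 44.87 g ÷ 39.10 g/mol = 1.148 mol
O: 36.72 g ÷ 16.00 g/mol = 2.295 mol
S: 18.41 g ÷ 32.07 g/mol = 0.5741 mol
Divide by the smallest (0.5741 mol S): K 1.999, O 3.998, S 1.000
→ K2O4S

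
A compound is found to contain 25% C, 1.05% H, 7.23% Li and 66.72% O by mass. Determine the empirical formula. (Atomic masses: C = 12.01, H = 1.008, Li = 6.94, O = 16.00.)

Assume 100 g: 25 g C, 1.05 g H, 7.23 g Li, 66.72 g O.
Moles — C: 25 / 12.01 = 2.082 mol; H: 1.05 / 1.008 = 1.042 mol; Li: 7.23 / 6.94 = 1.042 mol; O: 66.72 / 16.00 = 4.17 mol
Ratios (÷ 1.042): C 1.998, H 1.000, Li 1.000, O 4.003
≈ 2:1:1:4 → C2HLiO4

C2HLiO4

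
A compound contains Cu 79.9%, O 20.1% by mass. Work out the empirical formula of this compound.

CuO

Assume 100 g: 79.9 g Cu, 20.1 g O.
n(Cu) = 79.9/63.55 = 1.257, n(O) = 20.1/16.00 = 1.256
Smallest is O at 1.256 mol; normalising gives Cu 1.001, O 1.000
≈ 1:1 → CuO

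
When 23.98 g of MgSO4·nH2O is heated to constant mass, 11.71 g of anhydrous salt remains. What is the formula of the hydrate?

MgSO4·7H2O

Mass of water lost = 23.98 − 11.71 = 12.27 g → 12.27 / 18.02 = 0.6809 mol H2O
Molar mass of MgSO4 = 120.38 g/mol → mol MgSO4 = 11.71 / 120.38 = 0.09728
n = 0.6809 / 0.09728 = 7.00 ≈ 7 → MgSO4·7H2O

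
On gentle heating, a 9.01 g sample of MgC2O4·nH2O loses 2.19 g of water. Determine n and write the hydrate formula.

Mass of anhydrous MgC2O4 = 9.01 − 2.19 = 6.82 g
mol H2O = 2.19 / 18.02 = 0.1215
Molar mass of MgC2O4 = 112.33 g/mol → mol MgC2O4 = 6.82 / 112.33 = 0.06071
n = 0.1215 / 0.06071 = 2.00 ≈ 2 → MgC2O4·2H2O

MgC2O4·2H2O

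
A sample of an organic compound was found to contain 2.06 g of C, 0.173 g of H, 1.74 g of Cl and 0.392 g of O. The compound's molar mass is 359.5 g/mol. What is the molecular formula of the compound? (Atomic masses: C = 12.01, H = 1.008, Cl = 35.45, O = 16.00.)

C14H14Cl4O2

n(C) = 2.06/12.01 = 0.1715, n(H) = 0.173/1.008 = 0.1716, n(Cl) = 1.74/35.45 = 0.04908, n(O) = 0.392/16.00 = 0.0245
Ratios (÷ 0.0245): C 7.001, H 7.005, Cl 2.003, O 1.000
Ratio ≈ 7:7:2:1, so the empirical formula is C7H7Cl2O
Empirical-formula mass = 178.03 g/mol
n = 359.5 / 178.03 = 2.02 ≈ 2
Molecular formula = (C7H7Cl2O)×2 = C14H14Cl4O2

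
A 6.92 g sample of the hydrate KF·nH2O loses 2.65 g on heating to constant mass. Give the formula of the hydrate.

KF·2H2O

Mass of anhydrous KF = 6.92 − 2.65 = 4.27 g
mol H2O = 2.65 / 18.02 = 0.1471
Molar mass of KF = 58.10 g/mol → mol KF = 4.27 / 58.10 = 0.07349
n = 0.1471 / 0.07349 = 2.00 ≈ 2 → KF·2H2O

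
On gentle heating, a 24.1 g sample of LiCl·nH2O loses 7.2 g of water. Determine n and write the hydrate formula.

LiCl·H2O

Mass of anhydrous LiCl = 24.1 − 7.2 = 16.9 g
mol H2O = 7.2 / 18.02 = 0.3996
Molar mass of LiCl = 42.39 g/mol → mol LiCl = 16.9 / 42.39 = 0.3987
n = 0.3996 / 0.3987 = 1.00 ≈ 1 → LiCl·H2O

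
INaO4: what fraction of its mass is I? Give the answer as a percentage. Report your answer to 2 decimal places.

59.33%

Molar mass = 1(126.90) + 1(22.99) + 4(16.00) = 213.890 g/mol
Mass of I per mole = 1 × 126.90 = 126.900 g
% I = 126.900 / 213.890 × 100 = 59.33%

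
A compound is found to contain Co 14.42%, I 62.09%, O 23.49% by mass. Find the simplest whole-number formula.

CoI2O6

Assume 100 g: 14.42 g Co, 62.09 g I, 23.49 g O.
n(Co) = 14.42/58.93 = 0.2447, n(I) = 62.09/126.90 = 0.4893, n(O) = 23.49/16.00 = 1.468
Ratios (÷ 0.2447): Co 1.000, I 2.000, O 6.000
→ CoI2O6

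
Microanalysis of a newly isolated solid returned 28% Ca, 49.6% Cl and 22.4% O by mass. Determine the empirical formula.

Assume 100 g: 28 g Ca, 49.6 g Cl, 22.4 g O.
Ca: 28 g ÷ 40.08 g/mol = 0.6986 mol
Cl: 49.6 g ÷ 35.45 g/mol = 1.399 mol
O: 22.4 g ÷ 16.00 g/mol = 1.4 mol
Smallest is Ca at 0.6986 mol; normalising gives Ca 1.000, Cl 2.003, O 2.004
Ratio ≈ 1:2:2, so the empirical formula is CaCl2O2

CaCl2O2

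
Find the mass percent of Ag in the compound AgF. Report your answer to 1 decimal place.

85.0%

Molar mass = 1(107.87) + 1(19.00) = 126.870 g/mol
Mass of Ag per mole = 1 × 107.87 = 107.870 g
% Ag = 107.870 / 126.870 × 100 = 85.0%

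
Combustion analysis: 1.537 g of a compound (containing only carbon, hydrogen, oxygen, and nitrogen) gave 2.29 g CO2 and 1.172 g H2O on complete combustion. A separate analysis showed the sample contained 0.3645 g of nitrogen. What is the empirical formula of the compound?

mol C = 2.29 / 44.01 = 0.05203; mass C = 0.05203 × 12.01 = 0.6249 g
mol H = 2 × (1.172 / 18.02) = 0.1301; mass H = 0.1301 × 1.008 = 0.1311 g
mol N = 0.3645 / 14.01 = 0.02602
mass O = 1.537 − (1.121) = 0.4165 g → mol O = 0.02603
Ratios (÷ 0.02602): C 2.000, H 5.000, N 1.000, O 1.000
→ C2H5NO

C2H5NO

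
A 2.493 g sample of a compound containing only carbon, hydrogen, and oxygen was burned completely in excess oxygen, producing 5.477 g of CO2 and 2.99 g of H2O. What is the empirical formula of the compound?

C3H8O

mol C = 5.477 / 44.01 = 0.1244; mass C = 0.1244 × 12.01 = 1.495 g
mol H = 2 × (2.99 / 18.02) = 0.3319; mass H = 0.3319 × 1.008 = 0.3345 g
mass O = 2.493 − (1.829) = 0.6639 g → mol O = 0.04149
Ratios (÷ 0.04149): C 2.999, H 7.998, O 1.000
→ C3H8O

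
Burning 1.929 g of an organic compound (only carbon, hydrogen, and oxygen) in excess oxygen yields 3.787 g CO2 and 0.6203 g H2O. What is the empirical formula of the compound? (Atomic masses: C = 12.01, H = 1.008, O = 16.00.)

mol C = 3.787 / 44.01 = 0.08605; mass C = 0.08605 × 12.01 = 1.033 g
mol H = 2 × (0.6203 / 18.02) = 0.06885; mass H = 0.06885 × 1.008 = 0.06940 g
mass O = 1.929 − (1.103) = 0.8262 g → mol O = 0.05163
Ratios (÷ 0.05163): C 1.666, H 1.333, O 1.000
Scaling by 3: C 5.00, H 4.00, O 3.00 → C5H4O3

C5H4O3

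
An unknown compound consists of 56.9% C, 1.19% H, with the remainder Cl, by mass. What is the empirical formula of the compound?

C4HCl

Assume 100 g: 56.9 g C, 1.19 g H, 41.91 g Cl.
Moles — C: 56.9 / 12.01 = 4.738 mol; H: 1.19 / 1.008 = 1.181 mol; Cl: 41.91 / 35.45 = 1.182 mol
Divide by the smallest (1.181 mol H): C 4.013, H 1.000, Cl 1.001
≈ 4:1:1 → C4HCl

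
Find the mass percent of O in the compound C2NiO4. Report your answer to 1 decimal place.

Molar mass = 2(12.01) + 1(58.69) + 4(16.00) = 146.710 g/mol
Mass of O per mole = 4 × 16.00 = 64.000 g
% O = 64.000 / 146.710 × 100 = 43.6%

43.6%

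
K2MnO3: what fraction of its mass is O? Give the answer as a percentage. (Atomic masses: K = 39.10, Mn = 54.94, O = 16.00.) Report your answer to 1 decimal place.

Molar mass = 2(39.10) + 1(54.94) + 3(16.00) = 181.140 g/mol
Mass of O per mole = 3 × 16.00 = 48.000 g
% O = 48.000 / 181.140 × 100 = 26.5%

26.5%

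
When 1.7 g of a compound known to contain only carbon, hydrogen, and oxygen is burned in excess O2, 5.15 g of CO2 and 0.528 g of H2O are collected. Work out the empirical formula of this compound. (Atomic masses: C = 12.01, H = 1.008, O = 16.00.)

mol C = 5.15 / 44.01 = 0.1170; mass C = 0.1170 × 12.01 = 1.405 g
mol H = 2 × (0.528 / 18.02) = 0.05860; mass H = 0.05860 × 1.008 = 0.05907 g
mass O = 1.7 − (1.464) = 0.2355 g → mol O = 0.01472
Ratios (÷ 0.01472): C 7.949, H 3.981, O 1.000
→ C8H4O

C8H4O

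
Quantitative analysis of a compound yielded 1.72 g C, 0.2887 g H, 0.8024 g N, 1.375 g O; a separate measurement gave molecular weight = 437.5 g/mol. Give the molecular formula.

C: 1.72 g ÷ 12.01 g/mol = 0.1432 mol
H: 0.2887 g ÷ 1.008 g/mol = 0.2864 mol
N: 0.8024 g ÷ 14.01 g/mol = 0.05727 mol
O: 1.375 g ÷ 16.00 g/mol = 0.08594 mol
Ratios (÷ 0.05727): C 2.501, H 5.001, N 1.000, O 1.500
Scaling by 2: C 5.00, H 10.00, N 2.00, O 3.00 → C5H10N2O3
Empirical-formula mass = 146.15 g/mol
n = 437.5 / 146.15 = 2.99 ≈ 3
Molecular formula = (C5H10N2O3)×3 = C15H30N6O9

C15H30N6O9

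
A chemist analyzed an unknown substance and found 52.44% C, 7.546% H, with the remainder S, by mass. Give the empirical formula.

C7H12S2

Assume 100 g: 52.44 g C, 7.546 g H, 40.014 g S.
Moles — C: 52.44 / 12.01 = 4.366 mol; H: 7.546 / 1.008 = 7.486 mol; S: 40.014 / 32.07 = 1.248 mol
Ratios (÷ 1.248): C 3.500, H 6.000, S 1.000
Scaling by 2: C 7.00, H 12.00, S 2.00 → C7H12S2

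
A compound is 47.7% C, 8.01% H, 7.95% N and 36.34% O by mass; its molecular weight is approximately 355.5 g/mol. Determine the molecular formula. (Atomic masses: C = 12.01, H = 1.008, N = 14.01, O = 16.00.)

C14H28N2O8

Assume 100 g: 47.7 g C, 8.01 g H, 7.95 g N, 36.34 g O.
C: 47.7 g ÷ 12.01 g/mol = 3.972 mol
H: 8.01 g ÷ 1.008 g/mol = 7.946 mol
N: 7.95 g ÷ 14.01 g/mol = 0.5675 mol
O: 36.34 g ÷ 16.00 g/mol = 2.271 mol
Ratios (÷ 0.5675): C 6.999, H 14.004, N 1.000, O 4.003
Ratio ≈ 7:14:1:4, so the empirical formula is C7H14NO4
Empirical-formula mass = 176.19 g/mol
n = 355.5 / 176.19 = 2.02 ≈ 2
Molecular formula = (C7H14NO4)×2 = C14H28N2O8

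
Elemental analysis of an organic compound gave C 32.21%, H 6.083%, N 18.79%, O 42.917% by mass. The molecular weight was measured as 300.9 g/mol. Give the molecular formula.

C8H18N4O8

Assume 100 g: 32.21 g C, 6.083 g H, 18.79 g N, 42.917 g O.
C: 32.21 g ÷ 12.01 g/mol = 2.682 mol
H: 6.083 g ÷ 1.008 g/mol = 6.035 mol
N: 18.79 g ÷ 14.01 g/mol = 1.341 mol
O: 42.917 g ÷ 16.00 g/mol = 2.682 mol
Smallest is N at 1.341 mol; normalising gives C 2.000, H 4.500, N 1.000, O 2.000
Scaling by 2: C 4.00, H 9.00, N 2.00, O 4.00 → C4H9N2O4
Empirical-formula mass = 149.13 g/mol
n = 300.9 / 149.13 = 2.02 ≈ 2
Molecular formula = (C4H9N2O4)×2 = C8H18N4O8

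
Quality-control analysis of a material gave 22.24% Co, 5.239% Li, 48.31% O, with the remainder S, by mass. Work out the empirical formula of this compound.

CoLi2O8S2

Assume 100 g: 22.24 g Co, 5.239 g Li, 48.31 g O, 24.211 g S.
n(Co) = 22.24/58.93 = 0.3774, n(Li) = 5.239/6.94 = 0.7549, n(O) = 48.31/16.00 = 3.019, n(S) = 24.211/32.07 = 0.7549
Ratios (÷ 0.3774): Co 1.000, Li 2.000, O 8.001, S 2.000
→ CoLi2O8S2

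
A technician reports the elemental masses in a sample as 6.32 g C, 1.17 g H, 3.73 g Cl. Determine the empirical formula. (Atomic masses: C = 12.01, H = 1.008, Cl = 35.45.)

C5H11Cl

n(C) = 6.32/12.01 = 0.5262, n(H) = 1.17/1.008 = 1.161, n(Cl) = 3.73/35.45 = 0.1052
Smallest is Cl at 0.1052 mol; normalising gives C 5.001, H 11.031, Cl 1.000
Ratio ≈ 5:11:1, so the empirical formula is C5H11Cl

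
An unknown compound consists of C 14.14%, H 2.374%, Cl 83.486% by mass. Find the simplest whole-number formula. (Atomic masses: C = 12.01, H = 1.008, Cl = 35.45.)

CH2Cl2

Assume 100 g: 14.14 g C, 2.374 g H, 83.486 g Cl.
Moles — C: 14.14 / 12.01 = 1.177 mol; H: 2.374 / 1.008 = 2.355 mol; Cl: 83.486 / 35.45 = 2.355 mol
Divide by the smallest (1.177 mol C): C 1.000, H 2.000, Cl 2.000
→ CH2Cl2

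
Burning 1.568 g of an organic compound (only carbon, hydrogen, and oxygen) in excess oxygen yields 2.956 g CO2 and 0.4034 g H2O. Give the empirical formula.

mol C = 2.956 / 44.01 = 0.06717; mass C = 0.06717 × 12.01 = 0.8067 g
mol H = 2 × (0.4034 / 18.02) = 0.04477; mass H = 0.04477 × 1.008 = 0.04513 g
mass O = 1.568 − (0.8518) = 0.7162 g → mol O = 0.04476
Ratios (÷ 0.04476): C 1.501, H 1.000, O 1.000
Scaling by 2: C 3.00, H 2.00, O 2.00 → C3H2O2

C3H2O2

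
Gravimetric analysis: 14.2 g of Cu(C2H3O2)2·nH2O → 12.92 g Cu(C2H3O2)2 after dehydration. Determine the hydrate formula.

Cu(C2H3O2)2·H2O

Mass of water lost = 14.2 − 12.92 = 1.28 g → 1.28 / 18.02 = 0.07103 mol H2O
Molar mass of Cu(C2H3O2)2 = 181.64 g/mol → mol Cu(C2H3O2)2 = 12.92 / 181.64 = 0.07113
n = 0.07103 / 0.07113 = 1.00 ≈ 1 → Cu(C2H3O2)2·H2O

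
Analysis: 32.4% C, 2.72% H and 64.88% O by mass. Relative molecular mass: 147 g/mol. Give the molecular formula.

C4H4O6

Assume 100 g: 32.4 g C, 2.72 g H, 64.88 g O.
C: 32.4 g ÷ 12.01 g/mol = 2.698 mol
H: 2.72 g ÷ 1.008 g/mol = 2.698 mol
O: 64.88 g ÷ 16.00 g/mol = 4.055 mol
Smallest is C at 2.698 mol; normalising gives C 1.000, H 1.000, O 1.503
Scaling by 2: C 2.00, H 2.00, O 3.01 → C2H2O3
Empirical-formula mass = 74.04 g/mol
n = 147 / 74.04 = 1.99 ≈ 2
Molecular formula = (C2H2O3)×2 = C4H4O6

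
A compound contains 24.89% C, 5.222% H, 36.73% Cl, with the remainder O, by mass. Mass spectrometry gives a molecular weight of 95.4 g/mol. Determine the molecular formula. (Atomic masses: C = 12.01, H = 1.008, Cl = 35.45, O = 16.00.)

C2H5ClO2

Assume 100 g: 24.89 g C, 5.222 g H, 36.73 g Cl, 33.158 g O.
C: 24.89 g ÷ 12.01 g/mol = 2.072 mol
H: 5.222 g ÷ 1.008 g/mol = 5.181 mol
Cl: 36.73 g ÷ 35.45 g/mol = 1.036 mol
O: 33.158 g ÷ 16.00 g/mol = 2.072 mol
Smallest is Cl at 1.036 mol; normalising gives C 2.000, H 5.000, Cl 1.000, O 2.000
Ratio ≈ 2:5:1:2, so the empirical formula is C2H5ClO2
Empirical-formula mass = 96.51 g/mol
n = 95.4 / 96.51 = 0.99 ≈ 1
Molecular formula = empirical formula = C2H5ClO2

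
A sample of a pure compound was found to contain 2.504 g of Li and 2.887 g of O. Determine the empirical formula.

Moles — Li: 2.504 / 6.94 = 0.3608 mol; O: 2.887 / 16.00 = 0.1804 mol
Ratios (÷ 0.1804): Li 2.000, O 1.000
≈ 2:1 → Li2O

Li2O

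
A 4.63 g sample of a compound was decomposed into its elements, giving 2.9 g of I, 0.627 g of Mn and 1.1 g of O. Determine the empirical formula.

Moles — I: 2.9 / 126.90 = 0.02285 mol; Mn: 0.627 / 54.94 = 0.01141 mol; O: 1.1 / 16.00 = 0.06875 mol
Divide by the smallest (0.01141 mol Mn): I 2.002, Mn 1.000, O 6.024
Ratio ≈ 2:1:6, so the empirical formula is I2MnO6

I2MnO6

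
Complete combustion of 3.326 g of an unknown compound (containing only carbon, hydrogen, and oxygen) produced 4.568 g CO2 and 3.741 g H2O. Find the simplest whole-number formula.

CH4O

mol C = 4.568 / 44.01 = 0.1038; mass C = 0.1038 × 12.01 = 1.247 g
mol H = 2 × (3.741 / 18.02) = 0.4152; mass H = 0.4152 × 1.008 = 0.4185 g
mass O = 3.326 − (1.665) = 1.661 g → mol O = 0.1038
Divide by the smallest (0.1038 mol C): C 1.000, H 4.000, O 1.000
→ CH4O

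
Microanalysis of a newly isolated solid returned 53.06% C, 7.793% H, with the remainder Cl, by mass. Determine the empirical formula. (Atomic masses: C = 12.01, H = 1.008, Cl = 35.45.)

C4H7Cl

Assume 100 g: 53.06 g C, 7.793 g H, 39.147 g Cl.
n(C) = 53.06/12.01 = 4.418, n(H) = 7.793/1.008 = 7.731, n(Cl) = 39.147/35.45 = 1.104
Divide by the smallest (1.104 mol Cl): C 4.001, H 7.001, Cl 1.000
Ratio ≈ 4:7:1, so the empirical formula is C4H7Cl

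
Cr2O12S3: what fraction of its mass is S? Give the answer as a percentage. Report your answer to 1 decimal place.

Molar mass = 2(52.00) + 12(16.00) + 3(32.07) = 392.210 g/mol
Mass of S per mole = 3 × 32.07 = 96.210 g
% S = 96.210 / 392.210 × 100 = 24.5%

24.5%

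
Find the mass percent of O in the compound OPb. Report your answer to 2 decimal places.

Molar mass = 1(16.00) + 1(207.2) = 223.200 g/mol
Mass of O per mole = 1 × 16.00 = 16.000 g
% O = 16.000 / 223.200 × 100 = 7.17%

7.17%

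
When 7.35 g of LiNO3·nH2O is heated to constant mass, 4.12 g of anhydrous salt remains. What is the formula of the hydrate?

Mass of water lost = 7.35 − 4.12 = 3.23 g → 3.23 / 18.02 = 0.1792 mol H2O
Molar mass of LiNO3 = 68.95 g/mol → mol LiNO3 = 4.12 / 68.95 = 0.05975
n = 0.1792 / 0.05975 = 3.00 ≈ 3 → LiNO3·3H2O

LiNO3·3H2O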